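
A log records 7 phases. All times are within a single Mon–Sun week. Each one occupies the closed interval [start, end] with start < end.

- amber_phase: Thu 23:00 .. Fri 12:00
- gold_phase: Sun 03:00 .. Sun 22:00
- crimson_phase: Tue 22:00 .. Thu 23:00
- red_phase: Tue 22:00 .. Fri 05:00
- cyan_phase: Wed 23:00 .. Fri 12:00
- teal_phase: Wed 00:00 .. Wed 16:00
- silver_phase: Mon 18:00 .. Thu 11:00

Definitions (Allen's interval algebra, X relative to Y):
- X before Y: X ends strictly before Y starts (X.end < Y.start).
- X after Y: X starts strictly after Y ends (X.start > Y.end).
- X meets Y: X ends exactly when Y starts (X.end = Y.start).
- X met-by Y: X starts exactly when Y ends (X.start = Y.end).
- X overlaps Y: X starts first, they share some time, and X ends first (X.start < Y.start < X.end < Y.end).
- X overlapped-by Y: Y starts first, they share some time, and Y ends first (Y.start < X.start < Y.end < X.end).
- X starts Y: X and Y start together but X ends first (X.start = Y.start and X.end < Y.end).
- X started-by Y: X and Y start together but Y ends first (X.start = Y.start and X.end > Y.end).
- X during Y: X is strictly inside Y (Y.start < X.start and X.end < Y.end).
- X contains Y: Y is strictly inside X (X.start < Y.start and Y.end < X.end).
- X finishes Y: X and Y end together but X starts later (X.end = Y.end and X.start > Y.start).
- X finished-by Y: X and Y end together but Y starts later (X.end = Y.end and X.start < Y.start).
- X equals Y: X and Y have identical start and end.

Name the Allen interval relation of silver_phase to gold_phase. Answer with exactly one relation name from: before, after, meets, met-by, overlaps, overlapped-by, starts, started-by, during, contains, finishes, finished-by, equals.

before

silver_phase = [Mon 18:00, Thu 11:00]; gold_phase = [Sun 03:00, Sun 22:00].
Compare endpoints: silver_phase.start < gold_phase.start, silver_phase.start < gold_phase.end, silver_phase.end < gold_phase.start, silver_phase.end < gold_phase.end.
That pattern is 'before'.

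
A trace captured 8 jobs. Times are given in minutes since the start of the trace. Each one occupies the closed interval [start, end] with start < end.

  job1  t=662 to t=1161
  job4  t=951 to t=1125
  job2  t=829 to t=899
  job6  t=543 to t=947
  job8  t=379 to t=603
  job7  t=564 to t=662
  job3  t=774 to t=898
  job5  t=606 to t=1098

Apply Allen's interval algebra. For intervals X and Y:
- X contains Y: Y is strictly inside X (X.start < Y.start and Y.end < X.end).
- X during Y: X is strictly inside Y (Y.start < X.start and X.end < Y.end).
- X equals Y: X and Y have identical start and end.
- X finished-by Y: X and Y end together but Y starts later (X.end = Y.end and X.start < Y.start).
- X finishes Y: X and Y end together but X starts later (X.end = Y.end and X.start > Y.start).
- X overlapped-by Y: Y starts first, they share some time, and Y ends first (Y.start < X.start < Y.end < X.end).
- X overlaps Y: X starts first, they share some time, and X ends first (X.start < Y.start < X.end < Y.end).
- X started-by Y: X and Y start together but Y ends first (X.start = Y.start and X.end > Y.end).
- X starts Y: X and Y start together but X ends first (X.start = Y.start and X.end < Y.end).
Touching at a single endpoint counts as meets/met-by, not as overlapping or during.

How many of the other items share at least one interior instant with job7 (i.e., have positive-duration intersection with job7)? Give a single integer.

Target job7 = [t=564, t=662].
job1 [t=662, t=1161] → met-by → no.
job2 [t=829, t=899] → after → no.
job3 [t=774, t=898] → after → no.
job4 [t=951, t=1125] → after → no.
job5 [t=606, t=1098] → overlapped-by → counts.
job6 [t=543, t=947] → contains → counts.
job8 [t=379, t=603] → overlaps → counts.
Total: 3.

3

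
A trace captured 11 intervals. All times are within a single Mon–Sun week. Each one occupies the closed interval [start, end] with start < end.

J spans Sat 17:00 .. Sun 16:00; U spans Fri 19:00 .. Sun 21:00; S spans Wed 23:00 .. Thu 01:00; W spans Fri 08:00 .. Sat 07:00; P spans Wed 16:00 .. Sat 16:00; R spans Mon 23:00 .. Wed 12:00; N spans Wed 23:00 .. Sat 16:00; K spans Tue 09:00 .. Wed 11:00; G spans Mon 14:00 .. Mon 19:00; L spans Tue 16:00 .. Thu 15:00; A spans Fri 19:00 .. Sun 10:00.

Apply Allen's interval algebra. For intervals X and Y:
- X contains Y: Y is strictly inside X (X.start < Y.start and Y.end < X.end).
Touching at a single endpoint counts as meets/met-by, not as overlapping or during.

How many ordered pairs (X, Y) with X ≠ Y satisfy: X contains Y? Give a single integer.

Checking all 110 ordered pairs for relation 'contains'; matching pairs in alphabetical order:
(L, S): L contains S ✓
(N, W): N contains W ✓
(P, S): P contains S ✓
(P, W): P contains W ✓
(R, K): R contains K ✓
(U, J): U contains J ✓
Count: 6.

6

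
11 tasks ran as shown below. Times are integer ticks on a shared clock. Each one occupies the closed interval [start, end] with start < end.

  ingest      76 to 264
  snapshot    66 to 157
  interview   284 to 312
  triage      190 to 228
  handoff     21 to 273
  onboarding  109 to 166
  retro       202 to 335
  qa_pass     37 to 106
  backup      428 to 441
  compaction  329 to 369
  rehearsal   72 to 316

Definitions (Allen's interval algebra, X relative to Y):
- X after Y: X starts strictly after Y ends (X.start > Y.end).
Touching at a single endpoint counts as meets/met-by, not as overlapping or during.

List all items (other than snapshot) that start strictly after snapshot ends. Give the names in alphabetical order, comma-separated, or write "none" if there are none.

backup, compaction, interview, retro, triage

Target snapshot = [66, 157].
backup [428, 441] → after → yes.
compaction [329, 369] → after → yes.
handoff [21, 273] → contains → no.
ingest [76, 264] → overlapped-by → no.
interview [284, 312] → after → yes.
onboarding [109, 166] → overlapped-by → no.
qa_pass [37, 106] → overlaps → no.
rehearsal [72, 316] → overlapped-by → no.
retro [202, 335] → after → yes.
triage [190, 228] → after → yes.
Result: backup, compaction, interview, retro, triage.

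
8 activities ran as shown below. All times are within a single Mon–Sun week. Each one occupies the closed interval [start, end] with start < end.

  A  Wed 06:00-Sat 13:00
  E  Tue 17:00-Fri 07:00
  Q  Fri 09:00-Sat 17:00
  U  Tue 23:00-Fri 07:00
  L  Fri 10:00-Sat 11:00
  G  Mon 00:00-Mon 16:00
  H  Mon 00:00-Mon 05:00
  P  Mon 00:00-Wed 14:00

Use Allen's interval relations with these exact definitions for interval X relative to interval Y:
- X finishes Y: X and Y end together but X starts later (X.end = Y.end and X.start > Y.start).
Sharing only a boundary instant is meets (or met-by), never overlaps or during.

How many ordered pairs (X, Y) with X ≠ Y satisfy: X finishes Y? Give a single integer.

Checking all 56 ordered pairs for relation 'finishes'; matching pairs in alphabetical order:
(U, E): U finishes E ✓
Count: 1.

1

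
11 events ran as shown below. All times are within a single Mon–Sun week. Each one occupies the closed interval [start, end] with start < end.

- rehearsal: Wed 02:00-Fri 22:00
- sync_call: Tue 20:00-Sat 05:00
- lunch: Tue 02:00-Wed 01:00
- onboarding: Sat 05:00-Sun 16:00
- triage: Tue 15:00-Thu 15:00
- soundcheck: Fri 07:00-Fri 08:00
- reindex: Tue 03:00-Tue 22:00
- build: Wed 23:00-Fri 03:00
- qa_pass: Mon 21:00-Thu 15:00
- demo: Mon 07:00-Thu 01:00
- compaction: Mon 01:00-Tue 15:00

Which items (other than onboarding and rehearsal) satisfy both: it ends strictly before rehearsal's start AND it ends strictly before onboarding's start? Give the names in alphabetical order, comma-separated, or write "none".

Conditions: its end is strictly before rehearsal's start (X.end < Wed 02:00) AND its end is strictly before onboarding's start (X.end < Sat 05:00).
build: end Fri 03:00 < Wed 02:00? ✗; end Fri 03:00 < Sat 05:00? ✓ → no.
compaction: end Tue 15:00 < Wed 02:00? ✓; end Tue 15:00 < Sat 05:00? ✓ → yes.
demo: end Thu 01:00 < Wed 02:00? ✗; end Thu 01:00 < Sat 05:00? ✓ → no.
lunch: end Wed 01:00 < Wed 02:00? ✓; end Wed 01:00 < Sat 05:00? ✓ → yes.
qa_pass: end Thu 15:00 < Wed 02:00? ✗; end Thu 15:00 < Sat 05:00? ✓ → no.
reindex: end Tue 22:00 < Wed 02:00? ✓; end Tue 22:00 < Sat 05:00? ✓ → yes.
soundcheck: end Fri 08:00 < Wed 02:00? ✗; end Fri 08:00 < Sat 05:00? ✓ → no.
sync_call: end Sat 05:00 < Wed 02:00? ✗; end Sat 05:00 < Sat 05:00? ✗ → no.
triage: end Thu 15:00 < Wed 02:00? ✗; end Thu 15:00 < Sat 05:00? ✓ → no.
Result: compaction, lunch, reindex.

compaction, lunch, reindex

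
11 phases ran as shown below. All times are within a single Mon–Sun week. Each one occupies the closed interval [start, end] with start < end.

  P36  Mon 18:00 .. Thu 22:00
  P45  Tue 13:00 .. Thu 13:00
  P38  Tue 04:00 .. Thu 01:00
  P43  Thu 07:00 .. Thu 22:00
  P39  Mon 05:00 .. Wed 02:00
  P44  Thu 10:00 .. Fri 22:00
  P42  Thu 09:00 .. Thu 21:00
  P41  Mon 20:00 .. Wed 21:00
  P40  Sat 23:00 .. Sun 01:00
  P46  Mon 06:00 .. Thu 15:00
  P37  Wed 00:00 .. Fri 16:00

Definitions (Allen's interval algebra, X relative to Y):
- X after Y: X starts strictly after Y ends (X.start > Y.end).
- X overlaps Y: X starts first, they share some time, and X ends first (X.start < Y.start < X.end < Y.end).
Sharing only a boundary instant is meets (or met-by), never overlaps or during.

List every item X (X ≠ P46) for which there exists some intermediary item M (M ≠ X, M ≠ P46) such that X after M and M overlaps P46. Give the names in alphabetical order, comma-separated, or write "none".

Target P46 = [Mon 06:00, Thu 15:00].
Intermediaries M with M overlaps P46: P39.
Via P39 — items with X after P39: P40, P42, P43, P44.
Union: P40, P42, P43, P44.

P40, P42, P43, P44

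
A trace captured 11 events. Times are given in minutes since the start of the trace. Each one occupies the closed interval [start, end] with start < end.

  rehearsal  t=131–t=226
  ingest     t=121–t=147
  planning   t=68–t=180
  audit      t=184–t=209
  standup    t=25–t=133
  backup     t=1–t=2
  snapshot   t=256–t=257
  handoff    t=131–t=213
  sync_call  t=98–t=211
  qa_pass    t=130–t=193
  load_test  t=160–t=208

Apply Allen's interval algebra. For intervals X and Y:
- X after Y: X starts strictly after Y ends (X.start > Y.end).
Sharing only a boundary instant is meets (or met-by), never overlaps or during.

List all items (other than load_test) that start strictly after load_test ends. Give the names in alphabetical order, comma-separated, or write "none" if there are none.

snapshot

Target load_test = [t=160, t=208].
audit [t=184, t=209] → overlapped-by → no.
backup [t=1, t=2] → before → no.
handoff [t=131, t=213] → contains → no.
ingest [t=121, t=147] → before → no.
planning [t=68, t=180] → overlaps → no.
qa_pass [t=130, t=193] → overlaps → no.
rehearsal [t=131, t=226] → contains → no.
snapshot [t=256, t=257] → after → yes.
standup [t=25, t=133] → before → no.
sync_call [t=98, t=211] → contains → no.
Result: snapshot.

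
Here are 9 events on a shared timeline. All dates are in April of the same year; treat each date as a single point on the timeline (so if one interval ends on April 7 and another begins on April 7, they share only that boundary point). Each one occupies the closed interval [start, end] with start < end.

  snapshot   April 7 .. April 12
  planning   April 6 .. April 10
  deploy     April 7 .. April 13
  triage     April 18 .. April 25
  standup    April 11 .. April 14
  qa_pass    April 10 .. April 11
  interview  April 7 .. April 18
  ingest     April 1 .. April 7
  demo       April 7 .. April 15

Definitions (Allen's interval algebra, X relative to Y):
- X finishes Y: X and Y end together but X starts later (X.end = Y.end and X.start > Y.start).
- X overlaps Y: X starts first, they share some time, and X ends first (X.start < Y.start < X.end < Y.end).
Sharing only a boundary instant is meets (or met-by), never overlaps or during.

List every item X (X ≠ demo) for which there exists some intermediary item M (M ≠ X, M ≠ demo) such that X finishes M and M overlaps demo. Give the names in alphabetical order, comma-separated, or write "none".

none

Target demo = [April 7, April 15].
Intermediaries M with M overlaps demo: planning.
Via planning — items with X finishes planning: none.
Union: none.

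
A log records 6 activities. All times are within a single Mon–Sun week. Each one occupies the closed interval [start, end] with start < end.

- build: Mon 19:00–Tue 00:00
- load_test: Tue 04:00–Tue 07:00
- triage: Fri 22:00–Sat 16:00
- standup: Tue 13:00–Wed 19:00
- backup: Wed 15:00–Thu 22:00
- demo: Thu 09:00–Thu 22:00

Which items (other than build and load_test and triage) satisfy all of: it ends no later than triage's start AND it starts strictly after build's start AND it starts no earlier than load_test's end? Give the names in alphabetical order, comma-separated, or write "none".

Conditions: its end is no later than triage's start (X.end <= Fri 22:00) AND its start is strictly after build's start (X.start > Mon 19:00) AND its start is no earlier than load_test's end (X.start >= Tue 07:00).
backup: end Thu 22:00 <= Fri 22:00? ✓; start Wed 15:00 > Mon 19:00? ✓; start Wed 15:00 >= Tue 07:00? ✓ → yes.
demo: end Thu 22:00 <= Fri 22:00? ✓; start Thu 09:00 > Mon 19:00? ✓; start Thu 09:00 >= Tue 07:00? ✓ → yes.
standup: end Wed 19:00 <= Fri 22:00? ✓; start Tue 13:00 > Mon 19:00? ✓; start Tue 13:00 >= Tue 07:00? ✓ → yes.
Result: backup, demo, standup.

backup, demo, standup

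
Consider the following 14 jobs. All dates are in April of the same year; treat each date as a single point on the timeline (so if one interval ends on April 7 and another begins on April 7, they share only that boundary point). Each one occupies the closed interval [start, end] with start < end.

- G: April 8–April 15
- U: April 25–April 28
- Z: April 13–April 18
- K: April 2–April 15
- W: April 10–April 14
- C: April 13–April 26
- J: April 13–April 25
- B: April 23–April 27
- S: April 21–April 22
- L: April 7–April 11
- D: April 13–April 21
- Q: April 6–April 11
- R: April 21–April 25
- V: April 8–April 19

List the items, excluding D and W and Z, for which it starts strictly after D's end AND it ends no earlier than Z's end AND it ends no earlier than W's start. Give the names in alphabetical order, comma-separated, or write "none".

Conditions: its start is strictly after D's end (X.start > April 21) AND its end is no earlier than Z's end (X.end >= April 18) AND its end is no earlier than W's start (X.end >= April 10).
B: start April 23 > April 21? ✓; end April 27 >= April 18? ✓; end April 27 >= April 10? ✓ → yes.
C: start April 13 > April 21? ✗; end April 26 >= April 18? ✓; end April 26 >= April 10? ✓ → no.
G: start April 8 > April 21? ✗; end April 15 >= April 18? ✗; end April 15 >= April 10? ✓ → no.
J: start April 13 > April 21? ✗; end April 25 >= April 18? ✓; end April 25 >= April 10? ✓ → no.
K: start April 2 > April 21? ✗; end April 15 >= April 18? ✗; end April 15 >= April 10? ✓ → no.
L: start April 7 > April 21? ✗; end April 11 >= April 18? ✗; end April 11 >= April 10? ✓ → no.
Q: start April 6 > April 21? ✗; end April 11 >= April 18? ✗; end April 11 >= April 10? ✓ → no.
R: start April 21 > April 21? ✗; end April 25 >= April 18? ✓; end April 25 >= April 10? ✓ → no.
S: start April 21 > April 21? ✗; end April 22 >= April 18? ✓; end April 22 >= April 10? ✓ → no.
U: start April 25 > April 21? ✓; end April 28 >= April 18? ✓; end April 28 >= April 10? ✓ → yes.
V: start April 8 > April 21? ✗; end April 19 >= April 18? ✓; end April 19 >= April 10? ✓ → no.
Result: B, U.

B, U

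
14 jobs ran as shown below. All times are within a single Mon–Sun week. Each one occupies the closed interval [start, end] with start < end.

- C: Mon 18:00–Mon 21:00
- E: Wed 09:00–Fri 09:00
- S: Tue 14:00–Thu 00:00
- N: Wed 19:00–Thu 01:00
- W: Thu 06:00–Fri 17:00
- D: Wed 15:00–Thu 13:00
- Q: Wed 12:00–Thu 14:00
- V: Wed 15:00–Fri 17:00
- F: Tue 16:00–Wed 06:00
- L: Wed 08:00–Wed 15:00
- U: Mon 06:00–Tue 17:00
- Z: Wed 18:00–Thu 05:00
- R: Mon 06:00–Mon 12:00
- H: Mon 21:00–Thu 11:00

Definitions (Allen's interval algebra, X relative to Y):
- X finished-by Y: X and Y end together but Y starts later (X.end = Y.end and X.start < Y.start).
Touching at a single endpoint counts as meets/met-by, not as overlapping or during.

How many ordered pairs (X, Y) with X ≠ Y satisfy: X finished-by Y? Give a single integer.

1

Checking all 182 ordered pairs for relation 'finished-by'; matching pairs in alphabetical order:
(V, W): V finished-by W ✓
Count: 1.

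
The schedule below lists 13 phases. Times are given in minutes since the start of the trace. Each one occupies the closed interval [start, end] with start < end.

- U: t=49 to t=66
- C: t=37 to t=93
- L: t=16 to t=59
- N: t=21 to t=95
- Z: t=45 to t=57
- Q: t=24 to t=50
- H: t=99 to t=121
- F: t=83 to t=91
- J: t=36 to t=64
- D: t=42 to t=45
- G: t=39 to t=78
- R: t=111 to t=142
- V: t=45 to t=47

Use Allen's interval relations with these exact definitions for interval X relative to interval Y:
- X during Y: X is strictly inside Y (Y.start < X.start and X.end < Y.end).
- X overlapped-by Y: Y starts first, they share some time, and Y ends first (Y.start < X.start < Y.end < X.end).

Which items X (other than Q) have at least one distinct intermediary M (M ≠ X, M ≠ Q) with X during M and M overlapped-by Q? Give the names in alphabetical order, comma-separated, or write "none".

D, F, G, U, V, Z

Target Q = [t=24, t=50].
Intermediaries M with M overlapped-by Q: C, G, J, U, Z.
Via C — items with X during C: D, F, G, U, V, Z.
Via G — items with X during G: D, U, V, Z.
Via J — items with X during J: D, V, Z.
Via U — items with X during U: none.
Via Z — items with X during Z: none.
Union: D, F, G, U, V, Z.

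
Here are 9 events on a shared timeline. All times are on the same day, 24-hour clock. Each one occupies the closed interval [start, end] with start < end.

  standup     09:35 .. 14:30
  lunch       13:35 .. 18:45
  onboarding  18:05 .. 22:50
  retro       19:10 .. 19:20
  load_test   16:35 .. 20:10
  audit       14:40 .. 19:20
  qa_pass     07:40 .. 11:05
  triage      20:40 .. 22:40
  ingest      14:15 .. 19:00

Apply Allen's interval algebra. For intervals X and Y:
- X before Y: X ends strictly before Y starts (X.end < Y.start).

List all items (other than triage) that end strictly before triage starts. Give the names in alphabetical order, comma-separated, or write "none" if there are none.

Target triage = [20:40, 22:40].
audit [14:40, 19:20] → before → yes.
ingest [14:15, 19:00] → before → yes.
load_test [16:35, 20:10] → before → yes.
lunch [13:35, 18:45] → before → yes.
onboarding [18:05, 22:50] → contains → no.
qa_pass [07:40, 11:05] → before → yes.
retro [19:10, 19:20] → before → yes.
standup [09:35, 14:30] → before → yes.
Result: audit, ingest, load_test, lunch, qa_pass, retro, standup.

audit, ingest, load_test, lunch, qa_pass, retro, standup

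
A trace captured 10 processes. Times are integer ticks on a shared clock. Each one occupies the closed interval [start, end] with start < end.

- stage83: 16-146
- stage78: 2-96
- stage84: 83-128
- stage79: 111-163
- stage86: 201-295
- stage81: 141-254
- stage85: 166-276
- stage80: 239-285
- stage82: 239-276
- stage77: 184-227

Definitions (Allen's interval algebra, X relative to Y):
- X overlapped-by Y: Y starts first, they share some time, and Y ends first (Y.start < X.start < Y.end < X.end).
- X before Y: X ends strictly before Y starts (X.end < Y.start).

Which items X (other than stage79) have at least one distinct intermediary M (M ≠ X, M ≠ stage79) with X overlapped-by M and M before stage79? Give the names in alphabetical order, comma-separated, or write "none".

Target stage79 = [111, 163].
Intermediaries M with M before stage79: stage78.
Via stage78 — items with X overlapped-by stage78: stage83, stage84.
Union: stage83, stage84.

stage83, stage84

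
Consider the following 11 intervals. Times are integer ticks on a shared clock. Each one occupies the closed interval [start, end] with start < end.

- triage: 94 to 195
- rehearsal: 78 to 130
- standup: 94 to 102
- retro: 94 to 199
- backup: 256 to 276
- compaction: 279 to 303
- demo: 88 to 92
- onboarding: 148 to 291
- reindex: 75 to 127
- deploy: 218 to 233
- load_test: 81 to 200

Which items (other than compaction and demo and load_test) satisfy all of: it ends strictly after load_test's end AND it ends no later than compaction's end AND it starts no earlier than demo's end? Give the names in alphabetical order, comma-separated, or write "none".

backup, deploy, onboarding

Conditions: its end is strictly after load_test's end (X.end > 200) AND its end is no later than compaction's end (X.end <= 303) AND its start is no earlier than demo's end (X.start >= 92).
backup: end 276 > 200? ✓; end 276 <= 303? ✓; start 256 >= 92? ✓ → yes.
deploy: end 233 > 200? ✓; end 233 <= 303? ✓; start 218 >= 92? ✓ → yes.
onboarding: end 291 > 200? ✓; end 291 <= 303? ✓; start 148 >= 92? ✓ → yes.
rehearsal: end 130 > 200? ✗; end 130 <= 303? ✓; start 78 >= 92? ✗ → no.
reindex: end 127 > 200? ✗; end 127 <= 303? ✓; start 75 >= 92? ✗ → no.
retro: end 199 > 200? ✗; end 199 <= 303? ✓; start 94 >= 92? ✓ → no.
standup: end 102 > 200? ✗; end 102 <= 303? ✓; start 94 >= 92? ✓ → no.
triage: end 195 > 200? ✗; end 195 <= 303? ✓; start 94 >= 92? ✓ → no.
Result: backup, deploy, onboarding.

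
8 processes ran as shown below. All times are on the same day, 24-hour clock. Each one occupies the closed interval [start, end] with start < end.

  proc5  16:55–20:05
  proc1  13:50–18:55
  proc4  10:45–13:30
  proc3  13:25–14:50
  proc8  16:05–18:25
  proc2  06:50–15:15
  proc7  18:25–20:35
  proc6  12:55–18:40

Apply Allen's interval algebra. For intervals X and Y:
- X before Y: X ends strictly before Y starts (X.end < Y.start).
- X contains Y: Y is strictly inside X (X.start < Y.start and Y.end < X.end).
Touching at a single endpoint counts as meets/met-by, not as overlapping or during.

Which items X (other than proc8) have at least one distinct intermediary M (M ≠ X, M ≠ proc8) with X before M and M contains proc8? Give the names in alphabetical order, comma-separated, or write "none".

proc4

Target proc8 = [16:05, 18:25].
Intermediaries M with M contains proc8: proc1, proc6.
Via proc1 — items with X before proc1: proc4.
Via proc6 — items with X before proc6: none.
Union: proc4.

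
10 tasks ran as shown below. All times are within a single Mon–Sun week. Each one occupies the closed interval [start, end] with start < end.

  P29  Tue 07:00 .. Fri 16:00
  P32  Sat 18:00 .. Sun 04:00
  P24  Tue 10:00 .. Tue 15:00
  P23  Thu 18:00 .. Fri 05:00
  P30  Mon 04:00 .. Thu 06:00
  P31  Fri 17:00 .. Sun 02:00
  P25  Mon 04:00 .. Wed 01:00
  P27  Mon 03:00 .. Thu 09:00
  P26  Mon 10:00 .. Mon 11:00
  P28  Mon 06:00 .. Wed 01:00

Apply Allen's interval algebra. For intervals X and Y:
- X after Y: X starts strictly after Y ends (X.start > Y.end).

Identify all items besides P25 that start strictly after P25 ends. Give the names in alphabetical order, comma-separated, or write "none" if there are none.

P23, P31, P32

Target P25 = [Mon 04:00, Wed 01:00].
P23 [Thu 18:00, Fri 05:00] → after → yes.
P24 [Tue 10:00, Tue 15:00] → during → no.
P26 [Mon 10:00, Mon 11:00] → during → no.
P27 [Mon 03:00, Thu 09:00] → contains → no.
P28 [Mon 06:00, Wed 01:00] → finishes → no.
P29 [Tue 07:00, Fri 16:00] → overlapped-by → no.
P30 [Mon 04:00, Thu 06:00] → started-by → no.
P31 [Fri 17:00, Sun 02:00] → after → yes.
P32 [Sat 18:00, Sun 04:00] → after → yes.
Result: P23, P31, P32.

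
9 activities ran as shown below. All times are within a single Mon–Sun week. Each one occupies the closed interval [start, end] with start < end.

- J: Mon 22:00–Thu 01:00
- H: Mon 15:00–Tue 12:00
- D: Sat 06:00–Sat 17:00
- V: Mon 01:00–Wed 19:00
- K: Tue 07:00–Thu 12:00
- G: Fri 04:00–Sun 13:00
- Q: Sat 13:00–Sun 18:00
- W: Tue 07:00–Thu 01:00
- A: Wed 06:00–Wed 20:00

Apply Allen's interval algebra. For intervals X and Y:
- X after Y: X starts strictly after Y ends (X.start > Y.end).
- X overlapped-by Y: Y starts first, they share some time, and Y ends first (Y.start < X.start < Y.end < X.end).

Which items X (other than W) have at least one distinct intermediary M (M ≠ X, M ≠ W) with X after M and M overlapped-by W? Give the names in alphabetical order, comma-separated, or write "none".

Target W = [Tue 07:00, Thu 01:00].
Intermediaries M with M overlapped-by W: none.
Union: none.

none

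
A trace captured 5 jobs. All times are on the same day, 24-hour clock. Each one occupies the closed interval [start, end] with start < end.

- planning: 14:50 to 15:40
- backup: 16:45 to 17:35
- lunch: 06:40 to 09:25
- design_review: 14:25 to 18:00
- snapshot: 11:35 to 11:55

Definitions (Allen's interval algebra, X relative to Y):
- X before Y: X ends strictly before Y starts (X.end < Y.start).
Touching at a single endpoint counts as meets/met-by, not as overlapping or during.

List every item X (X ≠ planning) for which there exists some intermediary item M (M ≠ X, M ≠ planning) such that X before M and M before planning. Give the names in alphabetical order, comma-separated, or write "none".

lunch

Target planning = [14:50, 15:40].
Intermediaries M with M before planning: lunch, snapshot.
Via lunch — items with X before lunch: none.
Via snapshot — items with X before snapshot: lunch.
Union: lunch.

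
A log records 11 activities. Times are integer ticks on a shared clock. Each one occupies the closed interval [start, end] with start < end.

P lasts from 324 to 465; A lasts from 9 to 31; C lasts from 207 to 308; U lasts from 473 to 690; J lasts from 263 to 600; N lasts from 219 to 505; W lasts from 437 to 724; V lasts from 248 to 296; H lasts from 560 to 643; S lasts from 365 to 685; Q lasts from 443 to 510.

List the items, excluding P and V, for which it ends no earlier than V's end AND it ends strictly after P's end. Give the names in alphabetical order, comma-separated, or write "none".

Conditions: its end is no earlier than V's end (X.end >= 296) AND its end is strictly after P's end (X.end > 465).
A: end 31 >= 296? ✗; end 31 > 465? ✗ → no.
C: end 308 >= 296? ✓; end 308 > 465? ✗ → no.
H: end 643 >= 296? ✓; end 643 > 465? ✓ → yes.
J: end 600 >= 296? ✓; end 600 > 465? ✓ → yes.
N: end 505 >= 296? ✓; end 505 > 465? ✓ → yes.
Q: end 510 >= 296? ✓; end 510 > 465? ✓ → yes.
S: end 685 >= 296? ✓; end 685 > 465? ✓ → yes.
U: end 690 >= 296? ✓; end 690 > 465? ✓ → yes.
W: end 724 >= 296? ✓; end 724 > 465? ✓ → yes.
Result: H, J, N, Q, S, U, W.

H, J, N, Q, S, U, W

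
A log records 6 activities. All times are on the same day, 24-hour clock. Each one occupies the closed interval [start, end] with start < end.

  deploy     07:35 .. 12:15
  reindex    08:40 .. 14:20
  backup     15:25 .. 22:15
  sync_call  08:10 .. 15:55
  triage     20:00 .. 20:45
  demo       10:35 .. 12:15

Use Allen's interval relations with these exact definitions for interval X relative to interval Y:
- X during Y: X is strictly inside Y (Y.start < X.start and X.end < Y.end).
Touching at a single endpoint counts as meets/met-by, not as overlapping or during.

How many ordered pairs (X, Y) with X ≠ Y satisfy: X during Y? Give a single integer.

4

Checking all 30 ordered pairs for relation 'during'; matching pairs in alphabetical order:
(demo, reindex): demo during reindex ✓
(demo, sync_call): demo during sync_call ✓
(reindex, sync_call): reindex during sync_call ✓
(triage, backup): triage during backup ✓
Count: 4.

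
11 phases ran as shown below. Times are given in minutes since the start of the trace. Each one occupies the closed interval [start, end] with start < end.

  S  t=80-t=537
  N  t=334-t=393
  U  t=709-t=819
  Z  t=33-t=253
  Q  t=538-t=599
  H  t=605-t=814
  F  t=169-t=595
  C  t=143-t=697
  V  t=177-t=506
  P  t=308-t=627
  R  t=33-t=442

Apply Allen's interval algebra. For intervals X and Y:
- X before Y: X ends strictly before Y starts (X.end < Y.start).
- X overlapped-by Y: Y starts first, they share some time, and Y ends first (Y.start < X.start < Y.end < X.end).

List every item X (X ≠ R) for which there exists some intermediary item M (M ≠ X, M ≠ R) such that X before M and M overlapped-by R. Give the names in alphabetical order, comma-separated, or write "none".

Z

Target R = [t=33, t=442].
Intermediaries M with M overlapped-by R: C, F, P, S, V.
Via C — items with X before C: none.
Via F — items with X before F: none.
Via P — items with X before P: Z.
Via S — items with X before S: none.
Via V — items with X before V: none.
Union: Z.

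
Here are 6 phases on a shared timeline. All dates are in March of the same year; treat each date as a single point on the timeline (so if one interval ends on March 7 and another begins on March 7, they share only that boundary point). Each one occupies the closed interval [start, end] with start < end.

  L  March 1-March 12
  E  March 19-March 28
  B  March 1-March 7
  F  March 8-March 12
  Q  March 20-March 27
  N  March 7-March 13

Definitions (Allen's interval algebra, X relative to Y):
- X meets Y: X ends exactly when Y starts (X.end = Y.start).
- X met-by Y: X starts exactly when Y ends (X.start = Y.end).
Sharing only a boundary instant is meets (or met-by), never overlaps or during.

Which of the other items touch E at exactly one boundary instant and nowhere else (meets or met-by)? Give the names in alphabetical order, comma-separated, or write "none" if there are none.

none

Target E = [March 19, March 28].
B [March 1, March 7] → before → no.
F [March 8, March 12] → before → no.
L [March 1, March 12] → before → no.
N [March 7, March 13] → before → no.
Q [March 20, March 27] → during → no.
Result: none.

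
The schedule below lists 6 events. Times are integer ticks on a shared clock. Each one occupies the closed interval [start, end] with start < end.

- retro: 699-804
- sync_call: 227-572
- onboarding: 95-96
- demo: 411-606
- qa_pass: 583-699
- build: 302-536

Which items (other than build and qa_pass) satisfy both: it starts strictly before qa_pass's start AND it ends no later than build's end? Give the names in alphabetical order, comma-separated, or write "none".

Conditions: its start is strictly before qa_pass's start (X.start < 583) AND its end is no later than build's end (X.end <= 536).
demo: start 411 < 583? ✓; end 606 <= 536? ✗ → no.
onboarding: start 95 < 583? ✓; end 96 <= 536? ✓ → yes.
retro: start 699 < 583? ✗; end 804 <= 536? ✗ → no.
sync_call: start 227 < 583? ✓; end 572 <= 536? ✗ → no.
Result: onboarding.

onboarding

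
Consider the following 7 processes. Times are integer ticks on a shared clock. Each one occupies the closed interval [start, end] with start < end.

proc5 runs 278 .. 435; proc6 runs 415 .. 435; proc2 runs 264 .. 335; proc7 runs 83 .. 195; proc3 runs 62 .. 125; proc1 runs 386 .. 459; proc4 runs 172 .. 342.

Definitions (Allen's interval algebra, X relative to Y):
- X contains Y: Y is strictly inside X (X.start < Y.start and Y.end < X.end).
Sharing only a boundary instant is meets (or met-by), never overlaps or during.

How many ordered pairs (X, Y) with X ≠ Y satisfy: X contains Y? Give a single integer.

2

Checking all 42 ordered pairs for relation 'contains'; matching pairs in alphabetical order:
(proc1, proc6): proc1 contains proc6 ✓
(proc4, proc2): proc4 contains proc2 ✓
Count: 2.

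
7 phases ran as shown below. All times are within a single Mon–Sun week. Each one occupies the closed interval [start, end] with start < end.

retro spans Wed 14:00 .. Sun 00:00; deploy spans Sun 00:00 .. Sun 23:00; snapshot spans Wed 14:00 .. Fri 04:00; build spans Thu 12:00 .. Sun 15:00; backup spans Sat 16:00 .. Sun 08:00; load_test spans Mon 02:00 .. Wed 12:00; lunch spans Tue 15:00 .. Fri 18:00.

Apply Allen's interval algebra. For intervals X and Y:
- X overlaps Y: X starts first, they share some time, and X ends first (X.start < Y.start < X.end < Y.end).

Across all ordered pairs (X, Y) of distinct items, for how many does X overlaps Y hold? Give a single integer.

Checking all 42 ordered pairs for relation 'overlaps'; matching pairs in alphabetical order:
(backup, deploy): backup overlaps deploy ✓
(build, deploy): build overlaps deploy ✓
(load_test, lunch): load_test overlaps lunch ✓
(lunch, build): lunch overlaps build ✓
(lunch, retro): lunch overlaps retro ✓
(retro, backup): retro overlaps backup ✓
(retro, build): retro overlaps build ✓
(snapshot, build): snapshot overlaps build ✓
Count: 8.

8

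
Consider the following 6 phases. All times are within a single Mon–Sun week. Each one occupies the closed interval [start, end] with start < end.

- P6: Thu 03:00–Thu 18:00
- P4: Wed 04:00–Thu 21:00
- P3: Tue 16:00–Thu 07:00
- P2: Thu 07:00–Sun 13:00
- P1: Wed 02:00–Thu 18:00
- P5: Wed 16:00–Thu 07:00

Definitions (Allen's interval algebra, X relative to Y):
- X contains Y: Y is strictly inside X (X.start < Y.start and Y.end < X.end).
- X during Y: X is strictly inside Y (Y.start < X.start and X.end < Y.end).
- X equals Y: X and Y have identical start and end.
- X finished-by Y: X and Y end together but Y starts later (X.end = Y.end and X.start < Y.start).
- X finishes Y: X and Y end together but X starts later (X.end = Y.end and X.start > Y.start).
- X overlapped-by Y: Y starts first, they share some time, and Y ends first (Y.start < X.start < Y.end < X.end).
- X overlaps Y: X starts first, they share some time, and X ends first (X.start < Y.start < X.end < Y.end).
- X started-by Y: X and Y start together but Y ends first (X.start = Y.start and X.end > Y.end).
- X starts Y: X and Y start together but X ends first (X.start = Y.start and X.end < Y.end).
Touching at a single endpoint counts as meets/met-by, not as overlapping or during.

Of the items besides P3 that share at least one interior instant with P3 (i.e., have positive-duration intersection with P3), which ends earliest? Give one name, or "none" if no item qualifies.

P5

Target P3 = [Tue 16:00, Thu 07:00].
P1 [Wed 02:00, Thu 18:00] → overlapped-by → candidate.
P2 [Thu 07:00, Sun 13:00] → met-by → excluded.
P4 [Wed 04:00, Thu 21:00] → overlapped-by → candidate.
P5 [Wed 16:00, Thu 07:00] → finishes → candidate.
P6 [Thu 03:00, Thu 18:00] → overlapped-by → candidate.
Among candidates, earliest end is Thu 07:00 → P5.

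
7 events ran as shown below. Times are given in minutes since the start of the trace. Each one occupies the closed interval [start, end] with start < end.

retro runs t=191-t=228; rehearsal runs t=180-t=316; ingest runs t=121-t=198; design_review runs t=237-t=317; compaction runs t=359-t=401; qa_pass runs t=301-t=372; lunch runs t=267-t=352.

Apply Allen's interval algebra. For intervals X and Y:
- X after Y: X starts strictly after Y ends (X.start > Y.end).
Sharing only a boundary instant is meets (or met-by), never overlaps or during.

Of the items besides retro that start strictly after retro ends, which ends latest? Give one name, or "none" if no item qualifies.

compaction

Target retro = [t=191, t=228].
compaction [t=359, t=401] → after → candidate.
design_review [t=237, t=317] → after → candidate.
ingest [t=121, t=198] → overlaps → excluded.
lunch [t=267, t=352] → after → candidate.
qa_pass [t=301, t=372] → after → candidate.
rehearsal [t=180, t=316] → contains → excluded.
Among candidates, latest end is t=401 → compaction.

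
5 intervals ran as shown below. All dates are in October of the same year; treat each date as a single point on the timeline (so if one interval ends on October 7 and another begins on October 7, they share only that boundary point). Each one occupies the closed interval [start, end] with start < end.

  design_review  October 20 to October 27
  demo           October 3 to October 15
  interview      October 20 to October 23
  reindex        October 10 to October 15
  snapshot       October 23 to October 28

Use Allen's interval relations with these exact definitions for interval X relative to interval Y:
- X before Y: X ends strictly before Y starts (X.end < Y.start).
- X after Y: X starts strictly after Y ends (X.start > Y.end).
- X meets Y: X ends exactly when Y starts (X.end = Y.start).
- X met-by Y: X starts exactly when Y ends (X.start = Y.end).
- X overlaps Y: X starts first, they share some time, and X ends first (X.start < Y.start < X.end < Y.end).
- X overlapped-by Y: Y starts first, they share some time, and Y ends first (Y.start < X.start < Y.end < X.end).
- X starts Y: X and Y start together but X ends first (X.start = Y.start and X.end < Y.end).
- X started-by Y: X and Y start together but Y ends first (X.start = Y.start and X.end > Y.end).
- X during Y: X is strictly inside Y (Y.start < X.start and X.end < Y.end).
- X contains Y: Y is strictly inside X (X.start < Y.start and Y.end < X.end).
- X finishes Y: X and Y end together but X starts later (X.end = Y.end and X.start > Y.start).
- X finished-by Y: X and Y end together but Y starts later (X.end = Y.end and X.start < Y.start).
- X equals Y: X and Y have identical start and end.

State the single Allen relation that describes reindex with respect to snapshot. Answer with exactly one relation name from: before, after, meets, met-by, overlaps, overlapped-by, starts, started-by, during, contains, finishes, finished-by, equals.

before

reindex = [October 10, October 15]; snapshot = [October 23, October 28].
Compare endpoints: reindex.start < snapshot.start, reindex.start < snapshot.end, reindex.end < snapshot.start, reindex.end < snapshot.end.
That pattern is 'before'.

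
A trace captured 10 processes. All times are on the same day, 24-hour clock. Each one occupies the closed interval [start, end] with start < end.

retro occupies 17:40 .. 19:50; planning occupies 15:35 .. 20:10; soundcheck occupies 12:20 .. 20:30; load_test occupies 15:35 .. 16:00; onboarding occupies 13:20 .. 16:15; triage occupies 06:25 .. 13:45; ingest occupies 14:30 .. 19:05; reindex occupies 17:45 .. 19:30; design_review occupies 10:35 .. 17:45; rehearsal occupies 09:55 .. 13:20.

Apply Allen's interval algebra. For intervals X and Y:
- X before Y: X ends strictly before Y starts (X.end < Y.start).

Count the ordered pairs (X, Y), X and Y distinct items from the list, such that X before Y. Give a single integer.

Checking all 90 ordered pairs for relation 'before'; matching pairs in alphabetical order:
(load_test, reindex): load_test before reindex ✓
(load_test, retro): load_test before retro ✓
(onboarding, reindex): onboarding before reindex ✓
(onboarding, retro): onboarding before retro ✓
(rehearsal, ingest): rehearsal before ingest ✓
(rehearsal, load_test): rehearsal before load_test ✓
(rehearsal, planning): rehearsal before planning ✓
(rehearsal, reindex): rehearsal before reindex ✓
(rehearsal, retro): rehearsal before retro ✓
(triage, ingest): triage before ingest ✓
(triage, load_test): triage before load_test ✓
(triage, planning): triage before planning ✓
(triage, reindex): triage before reindex ✓
(triage, retro): triage before retro ✓
Count: 14.

14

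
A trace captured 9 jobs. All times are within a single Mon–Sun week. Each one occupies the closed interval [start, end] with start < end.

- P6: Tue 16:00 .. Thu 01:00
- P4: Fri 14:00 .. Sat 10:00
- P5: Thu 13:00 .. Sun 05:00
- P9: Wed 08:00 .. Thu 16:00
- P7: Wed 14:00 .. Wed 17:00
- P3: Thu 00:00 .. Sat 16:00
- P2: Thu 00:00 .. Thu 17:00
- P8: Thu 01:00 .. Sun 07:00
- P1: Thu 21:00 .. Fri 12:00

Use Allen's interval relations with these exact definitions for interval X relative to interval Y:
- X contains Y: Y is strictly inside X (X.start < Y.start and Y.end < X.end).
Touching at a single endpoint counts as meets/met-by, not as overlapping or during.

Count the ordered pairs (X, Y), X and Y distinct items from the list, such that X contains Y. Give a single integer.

9

Checking all 72 ordered pairs for relation 'contains'; matching pairs in alphabetical order:
(P3, P1): P3 contains P1 ✓
(P3, P4): P3 contains P4 ✓
(P5, P1): P5 contains P1 ✓
(P5, P4): P5 contains P4 ✓
(P6, P7): P6 contains P7 ✓
(P8, P1): P8 contains P1 ✓
(P8, P4): P8 contains P4 ✓
(P8, P5): P8 contains P5 ✓
(P9, P7): P9 contains P7 ✓
Count: 9.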